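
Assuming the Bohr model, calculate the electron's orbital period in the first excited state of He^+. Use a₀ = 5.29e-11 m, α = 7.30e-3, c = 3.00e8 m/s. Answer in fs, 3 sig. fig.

r = n²a₀/Z = 2²·5.29e-11/2 = 1.06e-10 m
v = Zαc/n = 2·0.00730·3.00e8/2 = 2.19e6 m/s
T = 2πr/v = 3.04e-16 s = 0.304 fs

0.304 fs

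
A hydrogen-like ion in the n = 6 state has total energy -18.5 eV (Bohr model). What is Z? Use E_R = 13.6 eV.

E_n = −E_R Z²/n² ⇒ Z² = −E_n n²/E_R = 18.5 × 6² / 13.6 ≈ 48.97
Z = 7

7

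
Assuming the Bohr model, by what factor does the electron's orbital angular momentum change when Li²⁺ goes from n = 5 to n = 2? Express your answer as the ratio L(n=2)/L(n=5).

L = nℏ depends only on n, so L ∝ n.
L(n=2)/L(n=5) = (2/5)^1 = 2/5

2/5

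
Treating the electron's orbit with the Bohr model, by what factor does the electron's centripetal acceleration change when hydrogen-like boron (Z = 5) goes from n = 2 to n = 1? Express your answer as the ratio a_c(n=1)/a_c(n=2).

16

a_c ∝ Z^3 · n^-4; with Z fixed, a_c ∝ n^-4.
a_c(n=1)/a_c(n=2) = (1/2)^-4 = 16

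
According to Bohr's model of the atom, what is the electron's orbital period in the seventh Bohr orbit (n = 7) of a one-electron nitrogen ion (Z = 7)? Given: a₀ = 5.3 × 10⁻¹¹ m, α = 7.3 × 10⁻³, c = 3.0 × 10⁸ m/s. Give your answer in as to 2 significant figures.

1100 as

r = n²a₀/Z = 7²·5.3 × 10⁻¹¹/7 = 3.7 × 10⁻¹⁰ m
v = Zαc/n = 7·0.0073·3.0 × 10⁸/7 = 2.2 × 10⁶ m/s
T = 2πr/v = 1.1 × 10⁻¹⁵ s = 1100 as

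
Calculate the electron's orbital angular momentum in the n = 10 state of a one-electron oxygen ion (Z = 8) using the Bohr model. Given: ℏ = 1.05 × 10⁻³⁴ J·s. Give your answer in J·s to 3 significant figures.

L_n = nℏ = 10 × 1.05 × 10⁻³⁴ = 1.05 × 10⁻³³ J·s

1.05 × 10⁻³³ J·s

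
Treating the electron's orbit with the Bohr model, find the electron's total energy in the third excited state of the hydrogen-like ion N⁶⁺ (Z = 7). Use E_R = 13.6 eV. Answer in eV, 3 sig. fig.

E_n = −E_R·Z²/n² = −13.6 × 7²/4² = -41.6 eV

-41.6 eV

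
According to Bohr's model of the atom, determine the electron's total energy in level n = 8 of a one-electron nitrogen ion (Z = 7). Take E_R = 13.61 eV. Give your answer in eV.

-10.42 eV

E_n = −E_R·Z²/n² = −13.61 × 7²/8² = -10.42 eV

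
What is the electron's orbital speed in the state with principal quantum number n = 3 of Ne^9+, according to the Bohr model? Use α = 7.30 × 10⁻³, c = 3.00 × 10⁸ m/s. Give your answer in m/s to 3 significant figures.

7.30 × 10⁶ m/s

v_n = Zαc/n = 10 × 0.00730 × 3.00 × 10⁸ / 3
    = 7.30 × 10⁶ m/s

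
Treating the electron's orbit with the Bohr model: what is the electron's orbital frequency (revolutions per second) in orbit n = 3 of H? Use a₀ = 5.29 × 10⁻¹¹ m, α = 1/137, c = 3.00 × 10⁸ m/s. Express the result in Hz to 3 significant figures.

r = n²a₀/Z = 4.76 × 10⁻¹⁰ m, v = Zαc/n = 7.30 × 10⁵ m/s
f = v/(2πr) = 2.44 × 10¹⁴ Hz

2.44 × 10¹⁴ Hz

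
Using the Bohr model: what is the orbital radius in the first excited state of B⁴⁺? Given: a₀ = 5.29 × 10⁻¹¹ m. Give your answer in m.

4.23 × 10⁻¹¹ m

r_n = n²a₀/Z = 2² × 5.29 × 10⁻¹¹ / 5
    = 4 × 5.29 × 10⁻¹¹ / 5 = 4.23 × 10⁻¹¹ m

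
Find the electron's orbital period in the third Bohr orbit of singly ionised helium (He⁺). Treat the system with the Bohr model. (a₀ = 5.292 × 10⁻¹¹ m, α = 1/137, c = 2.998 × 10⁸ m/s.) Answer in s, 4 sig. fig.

1.026 × 10⁻¹⁵ s

r = n²a₀/Z = 3²·5.292 × 10⁻¹¹/2 = 2.381 × 10⁻¹⁰ m
v = Zαc/n = 2·0.007299·2.998 × 10⁸/3 = 1.459 × 10⁶ m/s
T = 2πr/v = 1.026 × 10⁻¹⁵ s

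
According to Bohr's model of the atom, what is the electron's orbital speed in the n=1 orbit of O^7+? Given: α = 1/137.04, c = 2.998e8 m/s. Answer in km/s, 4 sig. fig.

1.750e4 km/s

v_n = Zαc/n = 8 × 0.007297 × 2.998e8 / 1
    = 1.750e4 km/s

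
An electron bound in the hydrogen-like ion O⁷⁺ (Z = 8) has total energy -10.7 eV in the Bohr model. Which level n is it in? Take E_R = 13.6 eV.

E_n = −E_R Z²/n² ⇒ n² = E_R Z²/(−E_n) = 13.6 × 8² / 10.7 ≈ 81.35
n = 9

9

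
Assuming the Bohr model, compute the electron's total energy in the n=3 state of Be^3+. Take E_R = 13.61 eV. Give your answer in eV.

E_n = −E_R·Z²/n² = −13.61 × 4²/3² = -24.20 eV

-24.20 eV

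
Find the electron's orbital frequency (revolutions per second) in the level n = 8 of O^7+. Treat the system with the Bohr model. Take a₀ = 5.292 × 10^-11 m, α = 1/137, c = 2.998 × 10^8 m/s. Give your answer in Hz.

r = n²a₀/Z = 4.234 × 10^-10 m, v = Zαc/n = 2.188 × 10^6 m/s
f = v/(2πr) = 8.227 × 10^14 Hz

8.227 × 10^14 Hz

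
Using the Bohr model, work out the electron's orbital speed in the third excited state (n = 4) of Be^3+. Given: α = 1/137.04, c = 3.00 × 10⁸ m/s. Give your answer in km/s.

v_n = Zαc/n = 4 × 0.00730 × 3.00 × 10⁸ / 4
    = 2190 km/s

2190 km/s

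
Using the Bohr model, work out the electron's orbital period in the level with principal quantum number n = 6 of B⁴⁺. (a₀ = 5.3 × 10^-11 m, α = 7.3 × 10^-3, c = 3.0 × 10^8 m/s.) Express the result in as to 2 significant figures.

r = n²a₀/Z = 6²·5.3 × 10^-11/5 = 3.8 × 10^-10 m
v = Zαc/n = 5·0.0073·3.0 × 10^8/6 = 1.8 × 10^6 m/s
T = 2πr/v = 1.3 × 10^-15 s = 1300 as

1300 as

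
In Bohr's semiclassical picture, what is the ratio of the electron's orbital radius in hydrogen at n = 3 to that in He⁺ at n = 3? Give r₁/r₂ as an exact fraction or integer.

r ∝ Z^-1 · n^2
r₁/r₂ = (1/2)^-1 · (3/3)^2 = 2

2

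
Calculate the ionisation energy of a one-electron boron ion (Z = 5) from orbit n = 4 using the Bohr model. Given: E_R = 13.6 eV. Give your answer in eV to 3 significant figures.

E_n = −E_R·Z²/n² = −13.6 × 5²/4² eV = -21.2 eV
Ionisation energy = −E_n = 21.2 eV

21.2 eV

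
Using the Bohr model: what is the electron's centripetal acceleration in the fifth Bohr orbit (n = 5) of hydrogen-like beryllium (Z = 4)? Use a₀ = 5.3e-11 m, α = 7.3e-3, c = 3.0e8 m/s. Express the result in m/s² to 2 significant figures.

r = n²a₀/Z = 3.3e-10 m, v = Zαc/n = 1.8e6 m/s
a = v²/r = (1.8e6)² / 3.3e-10 = 9.3e21 m/s²

9.3e21 m/s²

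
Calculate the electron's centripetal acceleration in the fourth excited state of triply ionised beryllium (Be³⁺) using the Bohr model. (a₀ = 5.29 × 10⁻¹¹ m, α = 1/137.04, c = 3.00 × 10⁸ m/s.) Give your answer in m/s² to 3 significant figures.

r = n²a₀/Z = 3.31 × 10⁻¹⁰ m, v = Zαc/n = 1.75 × 10⁶ m/s
a = v²/r = (1.75 × 10⁶)² / 3.31 × 10⁻¹⁰ = 9.28 × 10²¹ m/s²

9.28 × 10²¹ m/s²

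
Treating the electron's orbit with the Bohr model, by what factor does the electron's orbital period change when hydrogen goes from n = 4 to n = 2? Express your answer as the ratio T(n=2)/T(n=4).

T ∝ Z^-2 · n^3; with Z fixed, T ∝ n^3.
T(n=2)/T(n=4) = (2/4)^3 = 1/8

1/8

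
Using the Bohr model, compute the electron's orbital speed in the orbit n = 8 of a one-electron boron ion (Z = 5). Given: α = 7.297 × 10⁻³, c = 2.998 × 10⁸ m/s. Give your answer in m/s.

v_n = Zαc/n = 5 × 0.007297 × 2.998 × 10⁸ / 8
    = 1.367 × 10⁶ m/s

1.367 × 10⁶ m/s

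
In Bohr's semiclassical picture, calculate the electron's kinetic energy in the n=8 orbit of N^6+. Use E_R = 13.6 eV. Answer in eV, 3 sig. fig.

10.4 eV

For a Coulomb orbit the virial theorem gives K = −E_n.
E_n = −E_R·Z²/n², so K = E_R·Z²/n² = 13.6 × 7²/8² = 10.4 eV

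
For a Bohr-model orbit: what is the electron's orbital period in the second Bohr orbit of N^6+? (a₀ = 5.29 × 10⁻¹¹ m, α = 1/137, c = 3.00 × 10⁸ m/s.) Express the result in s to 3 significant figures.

2.48 × 10⁻¹⁷ s

r = n²a₀/Z = 2²·5.29 × 10⁻¹¹/7 = 3.02 × 10⁻¹¹ m
v = Zαc/n = 7·0.00730·3.00 × 10⁸/2 = 7.66 × 10⁶ m/s
T = 2πr/v = 2.48 × 10⁻¹⁷ s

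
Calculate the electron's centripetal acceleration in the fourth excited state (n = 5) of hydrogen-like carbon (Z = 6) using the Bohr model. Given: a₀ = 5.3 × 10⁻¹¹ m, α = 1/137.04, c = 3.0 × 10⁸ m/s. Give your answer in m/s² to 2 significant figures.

3.1 × 10²² m/s²

r = n²a₀/Z = 2.2 × 10⁻¹⁰ m, v = Zαc/n = 2.6 × 10⁶ m/s
a = v²/r = (2.6 × 10⁶)² / 2.2 × 10⁻¹⁰ = 3.1 × 10²² m/s²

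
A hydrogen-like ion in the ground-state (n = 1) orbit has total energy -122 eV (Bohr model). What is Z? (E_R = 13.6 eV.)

3

E_n = −E_R Z²/n² ⇒ Z² = −E_n n²/E_R = 122 × 1² / 13.6 ≈ 8.97
Z = 3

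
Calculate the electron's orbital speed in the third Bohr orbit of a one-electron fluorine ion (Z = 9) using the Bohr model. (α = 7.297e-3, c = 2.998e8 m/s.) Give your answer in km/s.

6563 km/s

v_n = Zαc/n = 9 × 0.007297 × 2.998e8 / 3
    = 6563 km/s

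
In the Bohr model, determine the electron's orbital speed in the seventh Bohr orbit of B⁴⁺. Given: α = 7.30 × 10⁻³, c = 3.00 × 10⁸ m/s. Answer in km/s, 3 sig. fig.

1560 km/s

v_n = Zαc/n = 5 × 0.00730 × 3.00 × 10⁸ / 7
    = 1560 km/s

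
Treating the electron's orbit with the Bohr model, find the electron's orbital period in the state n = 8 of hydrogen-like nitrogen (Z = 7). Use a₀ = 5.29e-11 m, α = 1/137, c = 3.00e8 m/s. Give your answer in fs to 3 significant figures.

r = n²a₀/Z = 8²·5.29e-11/7 = 4.84e-10 m
v = Zαc/n = 7·0.00730·3.00e8/8 = 1.92e6 m/s
T = 2πr/v = 1.59e-15 s = 1.59 fs

1.59 fs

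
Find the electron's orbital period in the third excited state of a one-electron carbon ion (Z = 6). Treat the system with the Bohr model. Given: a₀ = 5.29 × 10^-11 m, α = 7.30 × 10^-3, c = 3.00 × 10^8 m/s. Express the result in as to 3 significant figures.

r = n²a₀/Z = 4²·5.29 × 10^-11/6 = 1.41 × 10^-10 m
v = Zαc/n = 6·0.00730·3.00 × 10^8/4 = 3.29 × 10^6 m/s
T = 2πr/v = 2.70 × 10^-16 s = 270 as

270 as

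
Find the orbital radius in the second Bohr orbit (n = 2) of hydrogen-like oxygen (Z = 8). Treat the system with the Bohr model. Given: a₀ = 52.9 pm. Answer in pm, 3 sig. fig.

r_n = n²a₀/Z = 2² × 52.9 / 8
    = 4 × 52.9 / 8 = 26.4 pm

26.4 pm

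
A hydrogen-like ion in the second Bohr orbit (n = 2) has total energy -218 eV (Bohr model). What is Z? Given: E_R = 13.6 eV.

E_n = −E_R Z²/n² ⇒ Z² = −E_n n²/E_R = 218 × 2² / 13.6 ≈ 64.12
Z = 8

8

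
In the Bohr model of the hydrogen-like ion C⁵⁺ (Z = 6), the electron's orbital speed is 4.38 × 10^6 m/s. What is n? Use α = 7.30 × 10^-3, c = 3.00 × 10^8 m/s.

3

v_n = Zαc/n ⇒ n = Zαc/v = 6 × 0.00730 × 3.00 × 10^8 / 4.38 × 10^6 ≈ 3.00
n = 3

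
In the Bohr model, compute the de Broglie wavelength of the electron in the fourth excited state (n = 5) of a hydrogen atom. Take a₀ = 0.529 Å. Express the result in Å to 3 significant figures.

16.6 Å

The Bohr quantisation condition is nλ = 2πr_n.
r_n = n²a₀/Z = 13.2 Å
λ = 2πr_n/n = 2π·13.2/5 = 16.6 Å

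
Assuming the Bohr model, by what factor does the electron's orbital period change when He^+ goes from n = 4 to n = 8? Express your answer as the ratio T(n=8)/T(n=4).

T ∝ Z^-2 · n^3; with Z fixed, T ∝ n^3.
T(n=8)/T(n=4) = (8/4)^3 = 8

8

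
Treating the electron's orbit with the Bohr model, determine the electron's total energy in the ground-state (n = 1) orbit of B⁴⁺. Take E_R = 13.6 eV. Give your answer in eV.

-340 eV

E_n = −E_R·Z²/n² = −13.6 × 5²/1² = -340 eV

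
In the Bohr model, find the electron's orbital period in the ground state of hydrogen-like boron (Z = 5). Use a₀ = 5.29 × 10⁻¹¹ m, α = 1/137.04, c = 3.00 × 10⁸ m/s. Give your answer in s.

r = n²a₀/Z = 1²·5.29 × 10⁻¹¹/5 = 1.06 × 10⁻¹¹ m
v = Zαc/n = 5·0.00730·3.00 × 10⁸/1 = 1.09 × 10⁷ m/s
T = 2πr/v = 6.07 × 10⁻¹⁸ s

6.07 × 10⁻¹⁸ s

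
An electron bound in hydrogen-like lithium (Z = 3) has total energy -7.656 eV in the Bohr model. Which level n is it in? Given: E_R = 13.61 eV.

4

E_n = −E_R Z²/n² ⇒ n² = E_R Z²/(−E_n) = 13.61 × 3² / 7.656 ≈ 16.00
n = 4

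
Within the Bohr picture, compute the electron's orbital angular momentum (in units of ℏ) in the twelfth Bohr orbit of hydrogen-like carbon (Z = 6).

L_n = nℏ, so L/ℏ = n = 12.

12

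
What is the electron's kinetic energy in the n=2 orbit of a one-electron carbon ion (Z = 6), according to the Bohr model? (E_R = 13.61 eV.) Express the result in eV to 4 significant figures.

122.5 eV

For a Coulomb orbit the virial theorem gives K = −E_n.
E_n = −E_R·Z²/n², so K = E_R·Z²/n² = 13.61 × 6²/2² = 122.5 eV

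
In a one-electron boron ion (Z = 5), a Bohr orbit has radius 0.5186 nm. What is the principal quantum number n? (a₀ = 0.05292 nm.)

7

r_n = n²a₀/Z ⇒ n² = rZ/a₀ = 0.5186 × 5 / 0.05292 ≈ 49.00
n = 7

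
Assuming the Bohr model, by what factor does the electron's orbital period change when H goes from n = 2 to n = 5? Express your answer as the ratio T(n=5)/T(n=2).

125/8

T ∝ Z^-2 · n^3; with Z fixed, T ∝ n^3.
T(n=5)/T(n=2) = (5/2)^3 = 125/8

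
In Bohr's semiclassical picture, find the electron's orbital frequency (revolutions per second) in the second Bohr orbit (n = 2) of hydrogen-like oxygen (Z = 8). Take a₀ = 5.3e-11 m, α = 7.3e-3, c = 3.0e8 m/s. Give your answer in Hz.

r = n²a₀/Z = 2.6e-11 m, v = Zαc/n = 8.8e6 m/s
f = v/(2πr) = 5.3e16 Hz

5.3e16 Hz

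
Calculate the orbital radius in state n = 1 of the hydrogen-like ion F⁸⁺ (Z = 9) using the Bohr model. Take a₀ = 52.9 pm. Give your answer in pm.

r_n = n²a₀/Z = 1² × 52.9 / 9
    = 1 × 52.9 / 9 = 5.88 pm

5.88 pm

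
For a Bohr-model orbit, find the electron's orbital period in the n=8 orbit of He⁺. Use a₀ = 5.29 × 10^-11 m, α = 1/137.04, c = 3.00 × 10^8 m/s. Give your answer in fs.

r = n²a₀/Z = 8²·5.29 × 10^-11/2 = 1.69 × 10^-9 m
v = Zαc/n = 2·0.00730·3.00 × 10^8/8 = 5.47 × 10^5 m/s
T = 2πr/v = 1.94 × 10^-14 s = 19.4 fs

19.4 fs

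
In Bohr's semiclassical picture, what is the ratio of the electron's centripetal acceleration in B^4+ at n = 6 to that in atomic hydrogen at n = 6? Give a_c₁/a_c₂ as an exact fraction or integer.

a_c ∝ Z^3 · n^-4
a_c₁/a_c₂ = (5/1)^3 · (6/6)^-4 = 125

125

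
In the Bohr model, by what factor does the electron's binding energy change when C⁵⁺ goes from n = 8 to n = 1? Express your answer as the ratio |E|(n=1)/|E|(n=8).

64

|E| ∝ Z^2 · n^-2; with Z fixed, |E| ∝ n^-2.
|E|(n=1)/|E|(n=8) = (1/8)^-2 = 64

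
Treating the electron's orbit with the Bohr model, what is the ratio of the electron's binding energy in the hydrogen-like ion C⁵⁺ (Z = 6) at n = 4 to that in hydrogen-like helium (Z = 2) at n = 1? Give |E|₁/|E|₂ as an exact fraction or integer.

9/16

|E| ∝ Z^2 · n^-2
|E|₁/|E|₂ = (6/2)^2 · (4/1)^-2 = 9/16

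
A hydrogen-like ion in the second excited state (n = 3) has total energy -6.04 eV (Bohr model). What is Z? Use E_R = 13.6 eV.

2

E_n = −E_R Z²/n² ⇒ Z² = −E_n n²/E_R = 6.04 × 3² / 13.6 ≈ 4.00
Z = 2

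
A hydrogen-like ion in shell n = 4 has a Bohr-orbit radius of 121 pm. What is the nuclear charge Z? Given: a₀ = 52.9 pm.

r_n = n²a₀/Z ⇒ Z = n²a₀/r = 4² × 52.9 / 121 ≈ 7.00
Z = 7

7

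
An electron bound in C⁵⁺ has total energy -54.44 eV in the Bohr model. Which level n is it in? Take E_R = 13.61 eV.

3

E_n = −E_R Z²/n² ⇒ n² = E_R Z²/(−E_n) = 13.61 × 6² / 54.44 ≈ 9.00
n = 3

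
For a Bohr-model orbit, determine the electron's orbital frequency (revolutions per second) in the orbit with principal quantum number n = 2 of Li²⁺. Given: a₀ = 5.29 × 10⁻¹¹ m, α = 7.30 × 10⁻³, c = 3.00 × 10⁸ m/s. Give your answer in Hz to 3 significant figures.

7.41 × 10¹⁵ Hz

r = n²a₀/Z = 7.05 × 10⁻¹¹ m, v = Zαc/n = 3.29 × 10⁶ m/s
f = v/(2πr) = 7.41 × 10¹⁵ Hz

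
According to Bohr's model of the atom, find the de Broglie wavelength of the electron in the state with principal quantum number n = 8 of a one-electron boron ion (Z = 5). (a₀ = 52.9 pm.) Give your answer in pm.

532 pm

The Bohr quantisation condition is nλ = 2πr_n.
r_n = n²a₀/Z = 677 pm
λ = 2πr_n/n = 2π·677/8 = 532 pm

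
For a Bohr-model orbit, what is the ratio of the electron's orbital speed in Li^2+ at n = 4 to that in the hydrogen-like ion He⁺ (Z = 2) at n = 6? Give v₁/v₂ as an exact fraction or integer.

v ∝ Z^1 · n^-1
v₁/v₂ = (3/2)^1 · (4/6)^-1 = 9/4

9/4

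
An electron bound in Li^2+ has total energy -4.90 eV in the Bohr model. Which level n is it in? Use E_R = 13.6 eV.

5

E_n = −E_R Z²/n² ⇒ n² = E_R Z²/(−E_n) = 13.6 × 3² / 4.90 ≈ 24.98
n = 5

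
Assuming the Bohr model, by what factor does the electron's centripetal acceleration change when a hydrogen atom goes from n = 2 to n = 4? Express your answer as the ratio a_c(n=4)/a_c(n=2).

a_c ∝ Z^3 · n^-4; with Z fixed, a_c ∝ n^-4.
a_c(n=4)/a_c(n=2) = (4/2)^-4 = 1/16

1/16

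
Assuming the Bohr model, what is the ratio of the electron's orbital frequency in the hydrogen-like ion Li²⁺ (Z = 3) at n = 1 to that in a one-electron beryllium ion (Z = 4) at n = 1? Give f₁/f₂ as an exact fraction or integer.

9/16

f ∝ Z^2 · n^-3
f₁/f₂ = (3/4)^2 · (1/1)^-3 = 9/16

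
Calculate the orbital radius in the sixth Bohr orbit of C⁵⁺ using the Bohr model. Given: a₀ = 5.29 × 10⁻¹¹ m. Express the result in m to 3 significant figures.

r_n = n²a₀/Z = 6² × 5.29 × 10⁻¹¹ / 6
    = 36 × 5.29 × 10⁻¹¹ / 6 = 3.17 × 10⁻¹⁰ m

3.17 × 10⁻¹⁰ m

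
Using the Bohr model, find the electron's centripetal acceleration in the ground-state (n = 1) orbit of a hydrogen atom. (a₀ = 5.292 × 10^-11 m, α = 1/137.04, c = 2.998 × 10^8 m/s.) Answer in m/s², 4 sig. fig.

9.044 × 10^22 m/s²

r = n²a₀/Z = 5.292 × 10^-11 m, v = Zαc/n = 2.188 × 10^6 m/s
a = v²/r = (2.188 × 10^6)² / 5.292 × 10^-11 = 9.044 × 10^22 m/s²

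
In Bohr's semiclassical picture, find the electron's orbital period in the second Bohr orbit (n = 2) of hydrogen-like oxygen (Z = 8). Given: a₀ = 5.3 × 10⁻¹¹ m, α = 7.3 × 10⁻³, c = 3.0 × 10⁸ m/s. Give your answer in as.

r = n²a₀/Z = 2²·5.3 × 10⁻¹¹/8 = 2.6 × 10⁻¹¹ m
v = Zαc/n = 8·0.0073·3.0 × 10⁸/2 = 8.8 × 10⁶ m/s
T = 2πr/v = 1.9 × 10⁻¹⁷ s = 19 as

19 as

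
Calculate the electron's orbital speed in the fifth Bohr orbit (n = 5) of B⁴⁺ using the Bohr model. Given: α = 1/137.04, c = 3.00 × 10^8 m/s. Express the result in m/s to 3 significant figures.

v_n = Zαc/n = 5 × 0.00730 × 3.00 × 10^8 / 5
    = 2.19 × 10^6 m/s

2.19 × 10^6 m/s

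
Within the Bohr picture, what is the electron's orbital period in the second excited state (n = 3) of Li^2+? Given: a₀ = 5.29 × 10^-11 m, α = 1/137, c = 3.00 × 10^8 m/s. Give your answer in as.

455 as

r = n²a₀/Z = 3²·5.29 × 10^-11/3 = 1.59 × 10^-10 m
v = Zαc/n = 3·0.00730·3.00 × 10^8/3 = 2.19 × 10^6 m/s
T = 2πr/v = 4.55 × 10^-16 s = 455 as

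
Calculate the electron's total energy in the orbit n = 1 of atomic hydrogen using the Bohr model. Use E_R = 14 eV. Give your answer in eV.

E_n = −E_R·Z²/n² = −14 × 1²/1² = -14 eV

-14 eV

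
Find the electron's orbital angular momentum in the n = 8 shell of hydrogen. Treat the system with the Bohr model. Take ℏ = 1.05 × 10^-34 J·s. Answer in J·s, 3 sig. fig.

L_n = nℏ = 8 × 1.05 × 10^-34 = 8.40 × 10^-34 J·s

8.40 × 10^-34 J·s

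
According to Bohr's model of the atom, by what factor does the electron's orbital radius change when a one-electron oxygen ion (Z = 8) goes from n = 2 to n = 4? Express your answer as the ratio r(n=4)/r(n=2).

r ∝ Z^-1 · n^2; with Z fixed, r ∝ n^2.
r(n=4)/r(n=2) = (4/2)^2 = 4

4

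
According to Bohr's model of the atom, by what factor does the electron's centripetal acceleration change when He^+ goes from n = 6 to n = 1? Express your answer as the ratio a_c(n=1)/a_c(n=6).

a_c ∝ Z^3 · n^-4; with Z fixed, a_c ∝ n^-4.
a_c(n=1)/a_c(n=6) = (1/6)^-4 = 1296

1296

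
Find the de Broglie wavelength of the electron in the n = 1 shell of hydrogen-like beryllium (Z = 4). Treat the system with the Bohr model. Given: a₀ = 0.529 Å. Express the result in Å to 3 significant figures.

The Bohr quantisation condition is nλ = 2πr_n.
r_n = n²a₀/Z = 0.132 Å
λ = 2πr_n/n = 2π·0.132/1 = 0.831 Å

0.831 Å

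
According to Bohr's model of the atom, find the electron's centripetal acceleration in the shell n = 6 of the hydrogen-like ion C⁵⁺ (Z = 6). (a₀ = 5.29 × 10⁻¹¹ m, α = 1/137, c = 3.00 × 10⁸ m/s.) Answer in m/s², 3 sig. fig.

1.51 × 10²² m/s²

r = n²a₀/Z = 3.17 × 10⁻¹⁰ m, v = Zαc/n = 2.19 × 10⁶ m/s
a = v²/r = (2.19 × 10⁶)² / 3.17 × 10⁻¹⁰ = 1.51 × 10²² m/s²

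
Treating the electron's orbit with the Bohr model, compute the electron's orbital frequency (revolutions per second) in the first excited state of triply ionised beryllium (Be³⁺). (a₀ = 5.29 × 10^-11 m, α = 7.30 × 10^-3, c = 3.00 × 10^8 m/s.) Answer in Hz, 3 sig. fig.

r = n²a₀/Z = 5.29 × 10^-11 m, v = Zαc/n = 4.38 × 10^6 m/s
f = v/(2πr) = 1.32 × 10^16 Hz

1.32 × 10^16 Hz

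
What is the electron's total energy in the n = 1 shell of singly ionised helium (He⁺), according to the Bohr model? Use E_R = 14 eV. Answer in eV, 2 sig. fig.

E_n = −E_R·Z²/n² = −14 × 2²/1² = -56 eV

-56 eV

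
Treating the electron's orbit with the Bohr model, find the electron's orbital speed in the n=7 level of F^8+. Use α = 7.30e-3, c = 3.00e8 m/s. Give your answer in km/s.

2820 km/s

v_n = Zαc/n = 9 × 0.00730 × 3.00e8 / 7
    = 2820 km/s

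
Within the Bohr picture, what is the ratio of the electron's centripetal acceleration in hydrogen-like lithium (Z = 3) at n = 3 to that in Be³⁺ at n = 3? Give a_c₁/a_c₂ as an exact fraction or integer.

a_c ∝ Z^3 · n^-4
a_c₁/a_c₂ = (3/4)^3 · (3/3)^-4 = 27/64

27/64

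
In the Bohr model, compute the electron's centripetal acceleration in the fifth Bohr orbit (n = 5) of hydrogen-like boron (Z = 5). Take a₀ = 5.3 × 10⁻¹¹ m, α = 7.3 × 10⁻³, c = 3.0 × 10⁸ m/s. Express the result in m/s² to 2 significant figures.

1.8 × 10²² m/s²

r = n²a₀/Z = 2.6 × 10⁻¹⁰ m, v = Zαc/n = 2.2 × 10⁶ m/s
a = v²/r = (2.2 × 10⁶)² / 2.6 × 10⁻¹⁰ = 1.8 × 10²² m/s²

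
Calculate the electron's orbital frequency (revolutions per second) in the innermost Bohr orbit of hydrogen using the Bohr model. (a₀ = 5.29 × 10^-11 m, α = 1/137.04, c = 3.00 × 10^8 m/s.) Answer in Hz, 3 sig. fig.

r = n²a₀/Z = 5.29 × 10^-11 m, v = Zαc/n = 2.19 × 10^6 m/s
f = v/(2πr) = 6.59 × 10^15 Hz

6.59 × 10^15 Hz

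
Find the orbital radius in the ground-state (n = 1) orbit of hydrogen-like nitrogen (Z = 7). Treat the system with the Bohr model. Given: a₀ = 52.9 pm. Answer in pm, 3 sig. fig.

7.56 pm

r_n = n²a₀/Z = 1² × 52.9 / 7
    = 1 × 52.9 / 7 = 7.56 pm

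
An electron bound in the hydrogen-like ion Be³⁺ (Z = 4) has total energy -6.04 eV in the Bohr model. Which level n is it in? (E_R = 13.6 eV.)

6

E_n = −E_R Z²/n² ⇒ n² = E_R Z²/(−E_n) = 13.6 × 4² / 6.04 ≈ 36.03
n = 6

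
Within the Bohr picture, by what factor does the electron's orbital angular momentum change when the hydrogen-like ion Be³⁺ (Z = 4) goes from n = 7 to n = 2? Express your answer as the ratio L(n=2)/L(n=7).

L = nℏ depends only on n, so L ∝ n.
L(n=2)/L(n=7) = (2/7)^1 = 2/7

2/7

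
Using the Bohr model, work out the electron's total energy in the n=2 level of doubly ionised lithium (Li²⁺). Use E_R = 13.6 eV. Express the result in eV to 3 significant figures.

E_n = −E_R·Z²/n² = −13.6 × 3²/2² = -30.6 eV

-30.6 eV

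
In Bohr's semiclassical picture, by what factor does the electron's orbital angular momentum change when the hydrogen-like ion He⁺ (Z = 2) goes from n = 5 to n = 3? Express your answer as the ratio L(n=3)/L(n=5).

3/5

L = nℏ depends only on n, so L ∝ n.
L(n=3)/L(n=5) = (3/5)^1 = 3/5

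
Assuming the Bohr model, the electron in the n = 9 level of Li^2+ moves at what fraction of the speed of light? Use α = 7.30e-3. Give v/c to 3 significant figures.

0.00243

v_n = Zαc/n, so v/c = Zα/n = 3 × 0.00730 / 9 = 0.00243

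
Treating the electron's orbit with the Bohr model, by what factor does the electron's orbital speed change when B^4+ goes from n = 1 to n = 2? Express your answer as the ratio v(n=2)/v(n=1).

1/2

v ∝ Z^1 · n^-1; with Z fixed, v ∝ n^-1.
v(n=2)/v(n=1) = (2/1)^-1 = 1/2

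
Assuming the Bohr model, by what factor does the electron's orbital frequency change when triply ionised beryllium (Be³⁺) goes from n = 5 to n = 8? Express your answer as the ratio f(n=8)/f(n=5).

f ∝ Z^2 · n^-3; with Z fixed, f ∝ n^-3.
f(n=8)/f(n=5) = (8/5)^-3 = 125/512

125/512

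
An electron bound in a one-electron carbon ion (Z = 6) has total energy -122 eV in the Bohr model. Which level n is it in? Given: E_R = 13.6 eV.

E_n = −E_R Z²/n² ⇒ n² = E_R Z²/(−E_n) = 13.6 × 6² / 122 ≈ 4.01
n = 2

2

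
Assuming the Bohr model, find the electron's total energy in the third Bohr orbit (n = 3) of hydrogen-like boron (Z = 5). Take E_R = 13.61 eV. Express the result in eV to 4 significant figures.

E_n = −E_R·Z²/n² = −13.61 × 5²/3² = -37.81 eV

-37.81 eV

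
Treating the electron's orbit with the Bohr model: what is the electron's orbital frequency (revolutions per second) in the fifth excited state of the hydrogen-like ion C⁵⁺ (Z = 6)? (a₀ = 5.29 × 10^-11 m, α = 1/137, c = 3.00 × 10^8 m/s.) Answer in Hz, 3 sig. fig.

r = n²a₀/Z = 3.17 × 10^-10 m, v = Zαc/n = 2.19 × 10^6 m/s
f = v/(2πr) = 1.10 × 10^15 Hz

1.10 × 10^15 Hz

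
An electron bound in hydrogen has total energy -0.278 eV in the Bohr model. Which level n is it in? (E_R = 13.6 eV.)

E_n = −E_R Z²/n² ⇒ n² = E_R Z²/(−E_n) = 13.6 × 1² / 0.278 ≈ 48.92
n = 7

7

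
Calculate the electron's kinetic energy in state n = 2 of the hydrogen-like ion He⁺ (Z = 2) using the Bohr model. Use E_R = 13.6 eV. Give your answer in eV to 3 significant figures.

13.6 eV

For a Coulomb orbit the virial theorem gives K = −E_n.
E_n = −E_R·Z²/n², so K = E_R·Z²/n² = 13.6 × 2²/2² = 13.6 eV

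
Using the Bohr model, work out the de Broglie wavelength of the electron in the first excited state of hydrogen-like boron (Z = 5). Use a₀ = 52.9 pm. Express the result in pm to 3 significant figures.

The Bohr quantisation condition is nλ = 2πr_n.
r_n = n²a₀/Z = 42.3 pm
λ = 2πr_n/n = 2π·42.3/2 = 133 pm

133 pm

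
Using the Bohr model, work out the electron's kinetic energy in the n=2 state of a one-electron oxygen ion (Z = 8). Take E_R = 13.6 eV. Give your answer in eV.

218 eV

For a Coulomb orbit the virial theorem gives K = −E_n.
E_n = −E_R·Z²/n², so K = E_R·Z²/n² = 13.6 × 8²/2² = 218 eV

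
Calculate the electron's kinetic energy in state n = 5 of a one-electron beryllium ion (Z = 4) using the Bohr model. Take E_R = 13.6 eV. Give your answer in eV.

For a Coulomb orbit the virial theorem gives K = −E_n.
E_n = −E_R·Z²/n², so K = E_R·Z²/n² = 13.6 × 4²/5² = 8.70 eV

8.70 eV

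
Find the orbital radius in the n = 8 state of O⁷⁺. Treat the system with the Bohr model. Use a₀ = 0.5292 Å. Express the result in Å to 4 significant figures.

4.234 Å

r_n = n²a₀/Z = 8² × 0.5292 / 8
    = 64 × 0.5292 / 8 = 4.234 Å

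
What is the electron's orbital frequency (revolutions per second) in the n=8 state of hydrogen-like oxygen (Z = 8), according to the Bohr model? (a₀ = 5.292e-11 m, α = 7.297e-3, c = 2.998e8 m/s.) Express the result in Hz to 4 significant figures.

8.224e14 Hz

r = n²a₀/Z = 4.234e-10 m, v = Zαc/n = 2.188e6 m/s
f = v/(2πr) = 8.224e14 Hz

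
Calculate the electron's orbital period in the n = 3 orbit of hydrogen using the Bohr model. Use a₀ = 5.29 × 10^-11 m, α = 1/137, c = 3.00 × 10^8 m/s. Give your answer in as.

4100 as

r = n²a₀/Z = 3²·5.29 × 10^-11/1 = 4.76 × 10^-10 m
v = Zαc/n = 1·0.00730·3.00 × 10^8/3 = 7.30 × 10^5 m/s
T = 2πr/v = 4.10 × 10^-15 s = 4100 as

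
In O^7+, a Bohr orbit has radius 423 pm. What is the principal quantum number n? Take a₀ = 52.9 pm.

8

r_n = n²a₀/Z ⇒ n² = rZ/a₀ = 423 × 8 / 52.9 ≈ 63.97
n = 8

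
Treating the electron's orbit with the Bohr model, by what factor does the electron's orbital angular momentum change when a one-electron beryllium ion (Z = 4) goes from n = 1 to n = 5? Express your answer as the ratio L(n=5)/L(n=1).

5

L = nℏ depends only on n, so L ∝ n.
L(n=5)/L(n=1) = (5/1)^1 = 5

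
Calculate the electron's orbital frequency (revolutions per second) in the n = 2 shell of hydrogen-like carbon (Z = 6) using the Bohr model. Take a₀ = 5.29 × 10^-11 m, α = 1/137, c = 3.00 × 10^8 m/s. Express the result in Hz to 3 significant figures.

2.96 × 10^16 Hz

r = n²a₀/Z = 3.53 × 10^-11 m, v = Zαc/n = 6.57 × 10^6 m/s
f = v/(2πr) = 2.96 × 10^16 Hz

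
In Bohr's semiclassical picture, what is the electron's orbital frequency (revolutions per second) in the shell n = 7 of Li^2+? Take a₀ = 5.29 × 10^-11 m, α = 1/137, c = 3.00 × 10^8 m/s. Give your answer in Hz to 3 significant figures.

1.73 × 10^14 Hz

r = n²a₀/Z = 8.64 × 10^-10 m, v = Zαc/n = 9.38 × 10^5 m/s
f = v/(2πr) = 1.73 × 10^14 Hz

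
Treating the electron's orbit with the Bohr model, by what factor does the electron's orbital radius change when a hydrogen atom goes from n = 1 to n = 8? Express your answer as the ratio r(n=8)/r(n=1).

r ∝ Z^-1 · n^2; with Z fixed, r ∝ n^2.
r(n=8)/r(n=1) = (8/1)^2 = 64

64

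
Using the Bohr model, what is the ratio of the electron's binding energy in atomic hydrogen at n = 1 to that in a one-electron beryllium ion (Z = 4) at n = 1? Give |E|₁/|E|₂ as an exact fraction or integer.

|E| ∝ Z^2 · n^-2
|E|₁/|E|₂ = (1/4)^2 · (1/1)^-2 = 1/16

1/16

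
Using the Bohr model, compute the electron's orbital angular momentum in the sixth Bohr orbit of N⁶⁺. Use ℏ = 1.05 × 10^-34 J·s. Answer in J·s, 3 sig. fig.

6.30 × 10^-34 J·s

L_n = nℏ = 6 × 1.05 × 10^-34 = 6.30 × 10^-34 J·s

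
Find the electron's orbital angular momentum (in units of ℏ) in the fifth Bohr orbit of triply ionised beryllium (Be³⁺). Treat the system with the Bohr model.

L_n = nℏ, so L/ℏ = n = 5.

5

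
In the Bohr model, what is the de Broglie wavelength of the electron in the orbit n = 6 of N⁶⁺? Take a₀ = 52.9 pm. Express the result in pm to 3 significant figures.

The Bohr quantisation condition is nλ = 2πr_n.
r_n = n²a₀/Z = 272 pm
λ = 2πr_n/n = 2π·272/6 = 285 pm

285 pm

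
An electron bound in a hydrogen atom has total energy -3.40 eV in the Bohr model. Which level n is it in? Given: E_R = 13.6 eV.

E_n = −E_R Z²/n² ⇒ n² = E_R Z²/(−E_n) = 13.6 × 1² / 3.40 ≈ 4.00
n = 2

2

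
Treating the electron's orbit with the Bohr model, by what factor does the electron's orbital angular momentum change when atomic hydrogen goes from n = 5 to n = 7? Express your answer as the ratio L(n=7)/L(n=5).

7/5

L = nℏ depends only on n, so L ∝ n.
L(n=7)/L(n=5) = (7/5)^1 = 7/5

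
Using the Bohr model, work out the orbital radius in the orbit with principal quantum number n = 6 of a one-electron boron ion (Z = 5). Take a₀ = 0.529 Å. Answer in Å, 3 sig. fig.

r_n = n²a₀/Z = 6² × 0.529 / 5
    = 36 × 0.529 / 5 = 3.81 Å

3.81 Å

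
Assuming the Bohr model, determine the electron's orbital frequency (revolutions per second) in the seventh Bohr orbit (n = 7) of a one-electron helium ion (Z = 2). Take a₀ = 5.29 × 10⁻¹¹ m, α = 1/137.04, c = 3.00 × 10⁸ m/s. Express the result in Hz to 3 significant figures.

r = n²a₀/Z = 1.30 × 10⁻⁹ m, v = Zαc/n = 6.25 × 10⁵ m/s
f = v/(2πr) = 7.68 × 10¹³ Hz

7.68 × 10¹³ Hz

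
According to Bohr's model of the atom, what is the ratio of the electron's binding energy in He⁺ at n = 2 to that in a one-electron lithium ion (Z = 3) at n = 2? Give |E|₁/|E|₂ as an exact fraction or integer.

4/9

|E| ∝ Z^2 · n^-2
|E|₁/|E|₂ = (2/3)^2 · (2/2)^-2 = 4/9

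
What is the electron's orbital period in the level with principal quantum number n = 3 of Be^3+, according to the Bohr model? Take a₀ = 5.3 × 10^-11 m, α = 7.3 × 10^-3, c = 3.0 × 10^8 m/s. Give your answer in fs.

0.26 fs

r = n²a₀/Z = 3²·5.3 × 10^-11/4 = 1.2 × 10^-10 m
v = Zαc/n = 4·0.0073·3.0 × 10^8/3 = 2.9 × 10^6 m/s
T = 2πr/v = 2.6 × 10^-16 s = 0.26 fs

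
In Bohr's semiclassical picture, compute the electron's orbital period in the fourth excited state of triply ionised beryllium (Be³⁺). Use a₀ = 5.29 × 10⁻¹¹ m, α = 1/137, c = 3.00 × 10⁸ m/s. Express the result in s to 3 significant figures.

r = n²a₀/Z = 5²·5.29 × 10⁻¹¹/4 = 3.31 × 10⁻¹⁰ m
v = Zαc/n = 4·0.00730·3.00 × 10⁸/5 = 1.75 × 10⁶ m/s
T = 2πr/v = 1.19 × 10⁻¹⁵ s

1.19 × 10⁻¹⁵ s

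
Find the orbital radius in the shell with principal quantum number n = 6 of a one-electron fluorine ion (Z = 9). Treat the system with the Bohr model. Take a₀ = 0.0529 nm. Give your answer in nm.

0.212 nm

r_n = n²a₀/Z = 6² × 0.0529 / 9
    = 36 × 0.0529 / 9 = 0.212 nm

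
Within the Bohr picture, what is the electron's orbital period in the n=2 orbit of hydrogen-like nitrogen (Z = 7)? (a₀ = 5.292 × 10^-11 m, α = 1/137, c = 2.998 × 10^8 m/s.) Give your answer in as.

r = n²a₀/Z = 2²·5.292 × 10^-11/7 = 3.024 × 10^-11 m
v = Zαc/n = 7·0.007299·2.998 × 10^8/2 = 7.659 × 10^6 m/s
T = 2πr/v = 2.481 × 10^-17 s = 24.81 as

24.81 as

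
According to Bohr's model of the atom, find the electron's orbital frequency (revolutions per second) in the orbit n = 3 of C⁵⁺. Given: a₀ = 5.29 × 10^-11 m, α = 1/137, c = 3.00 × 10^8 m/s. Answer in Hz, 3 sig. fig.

8.78 × 10^15 Hz

r = n²a₀/Z = 7.94 × 10^-11 m, v = Zαc/n = 4.38 × 10^6 m/s
f = v/(2πr) = 8.78 × 10^15 Hz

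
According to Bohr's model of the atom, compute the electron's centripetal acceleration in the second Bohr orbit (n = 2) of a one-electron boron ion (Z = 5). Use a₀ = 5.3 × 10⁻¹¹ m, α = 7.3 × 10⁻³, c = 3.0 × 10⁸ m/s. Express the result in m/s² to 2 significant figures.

r = n²a₀/Z = 4.2 × 10⁻¹¹ m, v = Zαc/n = 5.5 × 10⁶ m/s
a = v²/r = (5.5 × 10⁶)² / 4.2 × 10⁻¹¹ = 7.1 × 10²³ m/s²

7.1 × 10²³ m/s²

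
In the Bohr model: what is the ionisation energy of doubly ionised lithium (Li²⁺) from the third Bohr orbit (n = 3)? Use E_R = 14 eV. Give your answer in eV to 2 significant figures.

14 eV

E_n = −E_R·Z²/n² = −14 × 3²/3² eV = -14 eV
Ionisation energy = −E_n = 14 eV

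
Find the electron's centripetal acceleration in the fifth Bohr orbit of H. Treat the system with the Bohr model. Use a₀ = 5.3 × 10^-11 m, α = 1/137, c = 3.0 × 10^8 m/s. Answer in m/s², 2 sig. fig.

r = n²a₀/Z = 1.3 × 10^-9 m, v = Zαc/n = 4.4 × 10^5 m/s
a = v²/r = (4.4 × 10^5)² / 1.3 × 10^-9 = 1.4 × 10^20 m/s²

1.4 × 10^20 m/s²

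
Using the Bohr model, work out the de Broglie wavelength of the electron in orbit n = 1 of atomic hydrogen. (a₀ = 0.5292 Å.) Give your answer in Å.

The Bohr quantisation condition is nλ = 2πr_n.
r_n = n²a₀/Z = 0.5292 Å
λ = 2πr_n/n = 2π·0.5292/1 = 3.325 Å

3.325 Å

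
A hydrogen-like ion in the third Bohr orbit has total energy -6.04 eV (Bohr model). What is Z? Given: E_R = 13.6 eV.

E_n = −E_R Z²/n² ⇒ Z² = −E_n n²/E_R = 6.04 × 3² / 13.6 ≈ 4.00
Z = 2

2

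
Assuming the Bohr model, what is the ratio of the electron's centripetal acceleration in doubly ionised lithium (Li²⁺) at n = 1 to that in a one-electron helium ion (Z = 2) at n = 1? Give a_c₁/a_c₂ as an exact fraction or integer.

a_c ∝ Z^3 · n^-4
a_c₁/a_c₂ = (3/2)^3 · (1/1)^-4 = 27/8

27/8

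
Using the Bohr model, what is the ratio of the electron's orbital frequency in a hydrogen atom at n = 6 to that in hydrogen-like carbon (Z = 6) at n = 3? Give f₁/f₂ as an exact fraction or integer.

f ∝ Z^2 · n^-3
f₁/f₂ = (1/6)^2 · (6/3)^-3 = 1/288

1/288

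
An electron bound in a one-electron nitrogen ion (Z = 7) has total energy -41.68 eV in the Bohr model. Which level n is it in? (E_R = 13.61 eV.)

E_n = −E_R Z²/n² ⇒ n² = E_R Z²/(−E_n) = 13.61 × 7² / 41.68 ≈ 16.00
n = 4

4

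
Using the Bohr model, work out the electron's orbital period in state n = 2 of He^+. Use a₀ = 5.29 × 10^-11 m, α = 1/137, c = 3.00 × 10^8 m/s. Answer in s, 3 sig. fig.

3.04 × 10^-16 s

r = n²a₀/Z = 2²·5.29 × 10^-11/2 = 1.06 × 10^-10 m
v = Zαc/n = 2·0.00730·3.00 × 10^8/2 = 2.19 × 10^6 m/s
T = 2πr/v = 3.04 × 10^-16 s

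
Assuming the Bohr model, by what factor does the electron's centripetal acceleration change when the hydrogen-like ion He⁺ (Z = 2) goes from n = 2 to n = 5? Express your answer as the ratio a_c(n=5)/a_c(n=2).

16/625

a_c ∝ Z^3 · n^-4; with Z fixed, a_c ∝ n^-4.
a_c(n=5)/a_c(n=2) = (5/2)^-4 = 16/625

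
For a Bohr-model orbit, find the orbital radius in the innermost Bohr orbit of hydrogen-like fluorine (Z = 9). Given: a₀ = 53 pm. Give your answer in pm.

r_n = n²a₀/Z = 1² × 53 / 9
    = 1 × 53 / 9 = 5.9 pm

5.9 pm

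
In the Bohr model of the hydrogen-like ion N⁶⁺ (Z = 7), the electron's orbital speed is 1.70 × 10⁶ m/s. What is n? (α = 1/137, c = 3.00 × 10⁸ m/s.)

9

v_n = Zαc/n ⇒ n = Zαc/v = 7 × 0.00730 × 3.00 × 10⁸ / 1.70 × 10⁶ ≈ 9.02
n = 9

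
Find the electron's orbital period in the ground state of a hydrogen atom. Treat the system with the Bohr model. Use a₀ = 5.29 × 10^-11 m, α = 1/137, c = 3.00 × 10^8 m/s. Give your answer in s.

1.52 × 10^-16 s

r = n²a₀/Z = 1²·5.29 × 10^-11/1 = 5.29 × 10^-11 m
v = Zαc/n = 1·0.00730·3.00 × 10^8/1 = 2.19 × 10^6 m/s
T = 2πr/v = 1.52 × 10^-16 s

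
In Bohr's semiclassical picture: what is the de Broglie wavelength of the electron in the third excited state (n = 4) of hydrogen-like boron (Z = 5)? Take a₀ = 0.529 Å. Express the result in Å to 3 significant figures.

2.66 Å

The Bohr quantisation condition is nλ = 2πr_n.
r_n = n²a₀/Z = 1.69 Å
λ = 2πr_n/n = 2π·1.69/4 = 2.66 Å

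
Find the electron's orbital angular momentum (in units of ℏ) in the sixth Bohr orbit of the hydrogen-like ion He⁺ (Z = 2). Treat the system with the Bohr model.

L_n = nℏ, so L/ℏ = n = 6.

6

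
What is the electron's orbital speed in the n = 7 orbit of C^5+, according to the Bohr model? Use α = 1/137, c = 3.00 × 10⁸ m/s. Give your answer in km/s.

v_n = Zαc/n = 6 × 0.00730 × 3.00 × 10⁸ / 7
    = 1880 km/s

1880 km/s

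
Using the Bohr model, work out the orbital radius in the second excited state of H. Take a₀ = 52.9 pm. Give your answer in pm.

476 pm

r_n = n²a₀/Z = 3² × 52.9 / 1
    = 9 × 52.9 / 1 = 476 pm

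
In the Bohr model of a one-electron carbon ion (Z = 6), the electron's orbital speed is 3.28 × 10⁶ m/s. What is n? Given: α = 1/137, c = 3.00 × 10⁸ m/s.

v_n = Zαc/n ⇒ n = Zαc/v = 6 × 0.00730 × 3.00 × 10⁸ / 3.28 × 10⁶ ≈ 4.01
n = 4

4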